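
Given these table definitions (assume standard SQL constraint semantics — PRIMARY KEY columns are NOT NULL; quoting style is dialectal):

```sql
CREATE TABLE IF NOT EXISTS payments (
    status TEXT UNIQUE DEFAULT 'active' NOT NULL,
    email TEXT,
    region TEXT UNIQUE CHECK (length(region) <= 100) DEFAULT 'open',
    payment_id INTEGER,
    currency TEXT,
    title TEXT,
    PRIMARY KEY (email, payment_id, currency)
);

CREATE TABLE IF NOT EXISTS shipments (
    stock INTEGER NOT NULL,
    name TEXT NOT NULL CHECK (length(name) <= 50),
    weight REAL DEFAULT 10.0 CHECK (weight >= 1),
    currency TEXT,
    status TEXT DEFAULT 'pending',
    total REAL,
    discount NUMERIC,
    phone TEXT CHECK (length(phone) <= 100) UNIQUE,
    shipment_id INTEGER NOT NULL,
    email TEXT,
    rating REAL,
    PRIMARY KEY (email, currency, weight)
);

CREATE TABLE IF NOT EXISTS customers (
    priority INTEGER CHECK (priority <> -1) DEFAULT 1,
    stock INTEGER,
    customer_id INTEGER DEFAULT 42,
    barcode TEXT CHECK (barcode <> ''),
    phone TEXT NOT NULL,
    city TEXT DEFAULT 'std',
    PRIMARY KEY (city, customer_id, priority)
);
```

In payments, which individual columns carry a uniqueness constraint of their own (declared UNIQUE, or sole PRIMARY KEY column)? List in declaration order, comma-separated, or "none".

- status: declared UNIQUE → unique.
- email: part of a composite PRIMARY KEY — only the tuple is unique, not this column on its own.
- region: declared UNIQUE → unique.
- payment_id: part of a composite PRIMARY KEY — only the tuple is unique, not this column on its own.
- currency: part of a composite PRIMARY KEY — only the tuple is unique, not this column on its own.
- title: no UNIQUE or single-column PK constraint.

status, region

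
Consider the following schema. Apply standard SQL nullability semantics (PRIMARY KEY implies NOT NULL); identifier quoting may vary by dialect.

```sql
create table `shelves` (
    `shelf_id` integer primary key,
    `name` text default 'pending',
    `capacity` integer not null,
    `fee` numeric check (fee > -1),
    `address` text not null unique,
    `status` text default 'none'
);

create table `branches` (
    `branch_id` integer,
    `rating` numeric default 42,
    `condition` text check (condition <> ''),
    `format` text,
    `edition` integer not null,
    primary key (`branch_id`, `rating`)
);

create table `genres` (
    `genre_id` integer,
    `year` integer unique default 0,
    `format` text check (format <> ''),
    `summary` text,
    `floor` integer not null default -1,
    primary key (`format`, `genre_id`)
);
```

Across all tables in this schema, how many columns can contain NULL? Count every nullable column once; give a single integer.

shelves: 3 nullable (name, fee, status — PK (shelf_id) and explicit NOT NULL columns excluded).
branches: 2 nullable (condition, format — PK (branch_id, rating) and explicit NOT NULL columns excluded).
genres: 2 nullable (year, summary — PK (format, genre_id) and explicit NOT NULL columns excluded).
Total: 3 + 2 + 2 = 7.

7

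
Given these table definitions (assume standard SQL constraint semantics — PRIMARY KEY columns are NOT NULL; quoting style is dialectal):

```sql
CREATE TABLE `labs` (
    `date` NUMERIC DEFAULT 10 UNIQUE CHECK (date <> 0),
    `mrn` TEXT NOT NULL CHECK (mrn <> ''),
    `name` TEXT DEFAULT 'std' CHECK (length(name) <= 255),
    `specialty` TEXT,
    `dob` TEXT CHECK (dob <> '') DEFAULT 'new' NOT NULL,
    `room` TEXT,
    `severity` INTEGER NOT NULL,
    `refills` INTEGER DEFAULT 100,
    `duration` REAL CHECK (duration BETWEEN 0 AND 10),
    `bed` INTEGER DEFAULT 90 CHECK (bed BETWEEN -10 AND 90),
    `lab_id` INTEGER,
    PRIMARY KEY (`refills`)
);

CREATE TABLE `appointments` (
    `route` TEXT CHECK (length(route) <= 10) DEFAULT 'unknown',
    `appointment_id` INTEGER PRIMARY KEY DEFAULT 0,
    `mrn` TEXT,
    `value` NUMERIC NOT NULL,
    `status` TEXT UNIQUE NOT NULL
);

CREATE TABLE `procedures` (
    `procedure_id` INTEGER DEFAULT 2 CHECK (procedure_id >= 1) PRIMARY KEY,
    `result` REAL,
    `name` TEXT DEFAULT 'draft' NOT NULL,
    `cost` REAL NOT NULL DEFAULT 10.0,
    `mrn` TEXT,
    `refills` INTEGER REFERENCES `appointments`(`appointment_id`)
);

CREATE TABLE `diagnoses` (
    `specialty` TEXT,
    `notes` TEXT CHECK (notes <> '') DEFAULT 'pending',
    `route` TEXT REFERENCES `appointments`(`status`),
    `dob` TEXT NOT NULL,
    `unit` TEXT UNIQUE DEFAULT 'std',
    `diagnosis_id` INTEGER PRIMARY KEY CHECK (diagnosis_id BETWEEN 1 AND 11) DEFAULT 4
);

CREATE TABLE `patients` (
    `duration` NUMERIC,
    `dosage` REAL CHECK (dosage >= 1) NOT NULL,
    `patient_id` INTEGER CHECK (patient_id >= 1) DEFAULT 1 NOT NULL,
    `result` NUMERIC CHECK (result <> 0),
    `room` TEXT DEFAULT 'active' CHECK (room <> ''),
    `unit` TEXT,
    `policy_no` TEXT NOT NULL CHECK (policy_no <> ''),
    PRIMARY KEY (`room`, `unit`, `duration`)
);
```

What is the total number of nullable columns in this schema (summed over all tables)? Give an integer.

17

labs: 7 nullable (date, name, specialty, room, duration, bed, lab_id — PK (refills) and explicit NOT NULL columns excluded).
appointments: 2 nullable (route, mrn — PK (appointment_id) and explicit NOT NULL columns excluded).
procedures: 3 nullable (result, mrn, refills — PK (procedure_id) and explicit NOT NULL columns excluded).
diagnoses: 4 nullable (specialty, notes, route, unit — PK (diagnosis_id) and explicit NOT NULL columns excluded).
patients: 1 nullable (result — PK (room, unit, duration) and explicit NOT NULL columns excluded).
Total: 7 + 2 + 3 + 4 + 1 = 17.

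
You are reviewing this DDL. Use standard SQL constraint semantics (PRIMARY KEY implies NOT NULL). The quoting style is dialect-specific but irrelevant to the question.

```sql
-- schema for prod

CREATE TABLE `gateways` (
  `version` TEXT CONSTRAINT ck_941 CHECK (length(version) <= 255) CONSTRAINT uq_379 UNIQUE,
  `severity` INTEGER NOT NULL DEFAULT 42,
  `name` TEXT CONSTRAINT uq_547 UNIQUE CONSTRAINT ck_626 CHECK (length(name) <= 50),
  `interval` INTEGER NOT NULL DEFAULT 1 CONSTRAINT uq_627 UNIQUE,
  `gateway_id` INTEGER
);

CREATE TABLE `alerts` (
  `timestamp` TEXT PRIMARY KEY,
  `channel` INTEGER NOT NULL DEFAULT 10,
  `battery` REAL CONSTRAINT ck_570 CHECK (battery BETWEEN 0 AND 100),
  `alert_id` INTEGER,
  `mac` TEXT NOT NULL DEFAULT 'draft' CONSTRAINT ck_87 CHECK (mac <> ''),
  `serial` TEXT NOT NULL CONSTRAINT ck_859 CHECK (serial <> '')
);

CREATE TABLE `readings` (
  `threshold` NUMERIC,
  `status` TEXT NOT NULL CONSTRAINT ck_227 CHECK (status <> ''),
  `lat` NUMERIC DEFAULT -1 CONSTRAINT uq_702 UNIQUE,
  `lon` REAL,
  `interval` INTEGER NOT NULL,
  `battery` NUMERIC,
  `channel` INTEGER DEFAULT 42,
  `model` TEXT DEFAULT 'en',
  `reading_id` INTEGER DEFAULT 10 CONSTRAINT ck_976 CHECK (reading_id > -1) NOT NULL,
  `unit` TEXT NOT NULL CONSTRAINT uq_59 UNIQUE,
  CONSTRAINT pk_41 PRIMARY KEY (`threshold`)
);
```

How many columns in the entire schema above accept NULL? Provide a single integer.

10

gateways: 3 nullable (version, name, gateway_id — PK none and explicit NOT NULL columns excluded).
alerts: 2 nullable (battery, alert_id — PK (timestamp) and explicit NOT NULL columns excluded).
readings: 5 nullable (lat, lon, battery, channel, model — PK (threshold) and explicit NOT NULL columns excluded).
Total: 3 + 2 + 5 = 10.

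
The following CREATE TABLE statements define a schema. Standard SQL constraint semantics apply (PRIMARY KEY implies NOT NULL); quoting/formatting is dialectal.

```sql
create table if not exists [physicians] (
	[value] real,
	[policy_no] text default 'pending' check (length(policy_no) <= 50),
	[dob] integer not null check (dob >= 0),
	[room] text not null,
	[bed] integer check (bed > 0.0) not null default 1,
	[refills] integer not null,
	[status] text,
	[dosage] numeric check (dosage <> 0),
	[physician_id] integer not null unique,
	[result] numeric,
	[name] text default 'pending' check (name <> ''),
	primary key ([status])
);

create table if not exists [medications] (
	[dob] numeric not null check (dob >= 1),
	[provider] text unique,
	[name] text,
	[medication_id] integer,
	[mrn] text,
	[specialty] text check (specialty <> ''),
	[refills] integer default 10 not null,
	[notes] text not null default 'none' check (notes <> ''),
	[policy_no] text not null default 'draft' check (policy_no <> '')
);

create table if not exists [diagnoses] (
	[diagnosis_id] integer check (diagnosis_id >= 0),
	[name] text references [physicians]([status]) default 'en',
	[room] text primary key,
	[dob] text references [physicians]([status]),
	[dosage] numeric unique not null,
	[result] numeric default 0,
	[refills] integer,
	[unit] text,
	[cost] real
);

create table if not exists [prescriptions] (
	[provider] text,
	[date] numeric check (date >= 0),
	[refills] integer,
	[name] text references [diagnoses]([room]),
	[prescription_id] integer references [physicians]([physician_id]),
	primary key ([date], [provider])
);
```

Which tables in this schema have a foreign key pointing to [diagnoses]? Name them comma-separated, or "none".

prescriptions

- prescriptions.name references diagnoses(room).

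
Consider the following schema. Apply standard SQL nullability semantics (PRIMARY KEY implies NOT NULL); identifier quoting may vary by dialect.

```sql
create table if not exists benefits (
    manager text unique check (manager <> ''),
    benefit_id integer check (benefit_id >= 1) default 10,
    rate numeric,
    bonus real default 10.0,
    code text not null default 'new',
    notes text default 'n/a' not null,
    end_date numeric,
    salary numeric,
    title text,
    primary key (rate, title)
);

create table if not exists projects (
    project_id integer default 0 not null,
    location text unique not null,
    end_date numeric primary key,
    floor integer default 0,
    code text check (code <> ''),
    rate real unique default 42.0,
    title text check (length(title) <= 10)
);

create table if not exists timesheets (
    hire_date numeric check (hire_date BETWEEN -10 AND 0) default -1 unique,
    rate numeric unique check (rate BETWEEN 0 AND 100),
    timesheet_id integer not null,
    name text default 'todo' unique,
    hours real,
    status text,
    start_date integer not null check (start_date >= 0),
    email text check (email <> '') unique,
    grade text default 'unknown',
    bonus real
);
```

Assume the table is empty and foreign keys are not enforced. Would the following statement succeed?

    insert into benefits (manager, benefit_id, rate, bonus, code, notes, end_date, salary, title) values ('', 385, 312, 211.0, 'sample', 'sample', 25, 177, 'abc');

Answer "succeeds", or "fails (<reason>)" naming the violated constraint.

The value '' for manager violates CHECK (manager <> '').

fails (CHECK on manager)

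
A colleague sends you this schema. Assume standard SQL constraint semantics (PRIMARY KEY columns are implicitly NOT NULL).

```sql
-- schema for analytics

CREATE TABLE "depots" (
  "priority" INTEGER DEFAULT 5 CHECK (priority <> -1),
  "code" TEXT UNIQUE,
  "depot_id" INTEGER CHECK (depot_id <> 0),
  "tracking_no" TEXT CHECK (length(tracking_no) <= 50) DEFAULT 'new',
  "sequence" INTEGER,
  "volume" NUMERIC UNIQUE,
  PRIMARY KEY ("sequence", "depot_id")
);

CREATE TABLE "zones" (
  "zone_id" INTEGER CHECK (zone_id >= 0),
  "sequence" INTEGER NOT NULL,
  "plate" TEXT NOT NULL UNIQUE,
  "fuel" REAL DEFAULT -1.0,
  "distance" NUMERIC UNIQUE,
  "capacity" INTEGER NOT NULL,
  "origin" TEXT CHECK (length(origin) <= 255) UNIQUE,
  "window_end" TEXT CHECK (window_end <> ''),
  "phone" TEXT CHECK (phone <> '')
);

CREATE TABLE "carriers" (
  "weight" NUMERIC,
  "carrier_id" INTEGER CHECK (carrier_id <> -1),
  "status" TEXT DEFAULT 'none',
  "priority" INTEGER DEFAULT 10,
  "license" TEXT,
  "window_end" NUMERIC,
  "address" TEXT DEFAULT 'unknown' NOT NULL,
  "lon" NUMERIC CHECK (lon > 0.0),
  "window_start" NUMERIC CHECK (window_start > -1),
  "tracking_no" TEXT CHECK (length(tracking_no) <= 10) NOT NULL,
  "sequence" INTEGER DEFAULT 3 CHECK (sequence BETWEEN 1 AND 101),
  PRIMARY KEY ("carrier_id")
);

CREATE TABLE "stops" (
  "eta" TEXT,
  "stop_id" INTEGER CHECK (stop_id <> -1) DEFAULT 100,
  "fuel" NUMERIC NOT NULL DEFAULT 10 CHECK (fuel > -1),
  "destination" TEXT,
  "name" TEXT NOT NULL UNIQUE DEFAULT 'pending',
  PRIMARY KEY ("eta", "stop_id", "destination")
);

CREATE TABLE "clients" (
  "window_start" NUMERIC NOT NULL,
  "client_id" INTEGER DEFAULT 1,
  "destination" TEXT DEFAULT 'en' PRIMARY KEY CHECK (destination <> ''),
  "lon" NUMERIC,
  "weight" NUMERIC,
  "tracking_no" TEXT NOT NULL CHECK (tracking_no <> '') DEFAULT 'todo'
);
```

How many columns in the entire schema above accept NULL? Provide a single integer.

21

depots: 4 nullable (priority, code, tracking_no, volume — PK (sequence, depot_id) and explicit NOT NULL columns excluded).
zones: 6 nullable (zone_id, fuel, distance, origin, window_end, phone — PK none and explicit NOT NULL columns excluded).
carriers: 8 nullable (weight, status, priority, license, window_end, lon, window_start, sequence — PK (carrier_id) and explicit NOT NULL columns excluded).
stops: 0 nullable (none — PK (eta, stop_id, destination) and explicit NOT NULL columns excluded).
clients: 3 nullable (client_id, lon, weight — PK (destination) and explicit NOT NULL columns excluded).
Total: 4 + 6 + 8 + 0 + 3 = 21.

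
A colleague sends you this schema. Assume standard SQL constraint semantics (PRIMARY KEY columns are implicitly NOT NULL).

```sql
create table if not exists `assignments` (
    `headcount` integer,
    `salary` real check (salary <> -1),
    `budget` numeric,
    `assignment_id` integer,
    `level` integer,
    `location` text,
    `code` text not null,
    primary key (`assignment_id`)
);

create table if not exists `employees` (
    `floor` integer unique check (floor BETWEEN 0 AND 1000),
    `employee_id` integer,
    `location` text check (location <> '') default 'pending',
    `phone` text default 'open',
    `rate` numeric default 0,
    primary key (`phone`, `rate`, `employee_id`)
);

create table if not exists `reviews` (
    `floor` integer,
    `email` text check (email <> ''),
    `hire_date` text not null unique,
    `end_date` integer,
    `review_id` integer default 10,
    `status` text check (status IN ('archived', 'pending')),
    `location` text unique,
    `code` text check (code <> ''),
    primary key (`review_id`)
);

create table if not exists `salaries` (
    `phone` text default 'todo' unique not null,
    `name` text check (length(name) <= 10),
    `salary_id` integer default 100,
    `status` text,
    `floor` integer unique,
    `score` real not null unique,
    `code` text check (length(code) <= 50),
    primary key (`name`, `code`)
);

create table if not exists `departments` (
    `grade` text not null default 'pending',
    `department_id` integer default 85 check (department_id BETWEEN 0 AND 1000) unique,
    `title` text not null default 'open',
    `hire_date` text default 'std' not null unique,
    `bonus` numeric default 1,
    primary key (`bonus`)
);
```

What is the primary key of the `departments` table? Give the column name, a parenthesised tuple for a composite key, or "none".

bonus is declared PRIMARY KEY as a table-level PRIMARY KEY clause.

bonus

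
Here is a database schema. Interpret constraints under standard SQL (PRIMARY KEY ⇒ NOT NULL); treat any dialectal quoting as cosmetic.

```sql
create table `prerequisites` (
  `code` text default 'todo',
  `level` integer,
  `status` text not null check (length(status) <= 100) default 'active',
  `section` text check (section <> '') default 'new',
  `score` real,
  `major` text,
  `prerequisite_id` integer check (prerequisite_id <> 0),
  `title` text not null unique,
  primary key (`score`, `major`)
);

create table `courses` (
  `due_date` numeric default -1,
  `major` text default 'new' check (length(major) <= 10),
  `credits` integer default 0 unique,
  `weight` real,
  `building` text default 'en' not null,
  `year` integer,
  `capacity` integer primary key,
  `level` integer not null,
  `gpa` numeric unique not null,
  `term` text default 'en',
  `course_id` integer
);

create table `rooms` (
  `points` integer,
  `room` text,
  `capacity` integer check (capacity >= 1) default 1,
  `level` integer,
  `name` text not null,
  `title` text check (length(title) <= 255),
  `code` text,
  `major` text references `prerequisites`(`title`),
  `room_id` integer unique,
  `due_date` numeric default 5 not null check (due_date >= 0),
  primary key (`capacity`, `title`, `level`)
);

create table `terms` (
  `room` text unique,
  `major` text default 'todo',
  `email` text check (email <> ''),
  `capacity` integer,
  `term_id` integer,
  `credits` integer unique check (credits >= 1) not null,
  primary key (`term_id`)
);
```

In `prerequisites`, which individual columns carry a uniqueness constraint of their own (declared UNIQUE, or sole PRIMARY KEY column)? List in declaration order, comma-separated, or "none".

title

- code: no UNIQUE or single-column PK constraint.
- level: no UNIQUE or single-column PK constraint.
- status: no UNIQUE or single-column PK constraint.
- section: no UNIQUE or single-column PK constraint.
- score: part of a composite PRIMARY KEY — only the tuple is unique, not this column on its own.
- major: part of a composite PRIMARY KEY — only the tuple is unique, not this column on its own.
- prerequisite_id: no UNIQUE or single-column PK constraint.
- title: declared UNIQUE → unique.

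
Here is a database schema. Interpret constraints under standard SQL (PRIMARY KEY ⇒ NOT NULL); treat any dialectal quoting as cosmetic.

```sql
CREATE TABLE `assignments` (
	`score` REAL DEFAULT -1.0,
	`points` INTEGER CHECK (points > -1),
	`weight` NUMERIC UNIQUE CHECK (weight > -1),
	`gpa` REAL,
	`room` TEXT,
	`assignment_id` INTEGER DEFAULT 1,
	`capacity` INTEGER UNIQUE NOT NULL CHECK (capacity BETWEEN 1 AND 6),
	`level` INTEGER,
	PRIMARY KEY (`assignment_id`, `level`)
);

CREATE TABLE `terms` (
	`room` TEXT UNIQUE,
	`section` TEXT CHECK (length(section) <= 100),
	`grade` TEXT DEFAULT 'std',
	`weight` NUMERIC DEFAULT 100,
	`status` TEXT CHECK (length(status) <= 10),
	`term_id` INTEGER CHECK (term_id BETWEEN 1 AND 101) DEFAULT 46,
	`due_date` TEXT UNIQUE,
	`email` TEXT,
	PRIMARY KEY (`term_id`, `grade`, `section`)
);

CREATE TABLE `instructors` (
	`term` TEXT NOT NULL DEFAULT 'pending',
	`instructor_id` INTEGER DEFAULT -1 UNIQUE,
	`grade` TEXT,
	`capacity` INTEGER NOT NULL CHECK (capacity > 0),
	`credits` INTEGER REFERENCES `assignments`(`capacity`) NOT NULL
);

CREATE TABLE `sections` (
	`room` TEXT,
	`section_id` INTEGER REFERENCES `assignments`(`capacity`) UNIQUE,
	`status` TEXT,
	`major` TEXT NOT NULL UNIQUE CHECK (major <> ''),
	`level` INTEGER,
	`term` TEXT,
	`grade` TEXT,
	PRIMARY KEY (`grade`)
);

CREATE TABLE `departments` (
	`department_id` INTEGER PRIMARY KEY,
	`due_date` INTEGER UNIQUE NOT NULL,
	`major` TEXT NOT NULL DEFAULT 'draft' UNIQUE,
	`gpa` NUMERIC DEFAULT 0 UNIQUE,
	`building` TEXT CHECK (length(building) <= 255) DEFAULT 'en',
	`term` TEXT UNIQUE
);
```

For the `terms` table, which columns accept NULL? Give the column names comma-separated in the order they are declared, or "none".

- room: UNIQUE does not imply NOT NULL → nullable.
- section: part of the PRIMARY KEY, which implies NOT NULL → not nullable.
- grade: part of the PRIMARY KEY, which implies NOT NULL → not nullable.
- weight: DEFAULT only fills an omitted column; an explicit NULL is still allowed → nullable.
- status: CHECK does not forbid NULL (a CHECK constraint passes when its expression is NULL) → nullable.
- term_id: part of the PRIMARY KEY, which implies NOT NULL → not nullable.
- due_date: UNIQUE does not imply NOT NULL → nullable.
- email: no NOT NULL constraint applies → nullable.

room, weight, status, due_date, email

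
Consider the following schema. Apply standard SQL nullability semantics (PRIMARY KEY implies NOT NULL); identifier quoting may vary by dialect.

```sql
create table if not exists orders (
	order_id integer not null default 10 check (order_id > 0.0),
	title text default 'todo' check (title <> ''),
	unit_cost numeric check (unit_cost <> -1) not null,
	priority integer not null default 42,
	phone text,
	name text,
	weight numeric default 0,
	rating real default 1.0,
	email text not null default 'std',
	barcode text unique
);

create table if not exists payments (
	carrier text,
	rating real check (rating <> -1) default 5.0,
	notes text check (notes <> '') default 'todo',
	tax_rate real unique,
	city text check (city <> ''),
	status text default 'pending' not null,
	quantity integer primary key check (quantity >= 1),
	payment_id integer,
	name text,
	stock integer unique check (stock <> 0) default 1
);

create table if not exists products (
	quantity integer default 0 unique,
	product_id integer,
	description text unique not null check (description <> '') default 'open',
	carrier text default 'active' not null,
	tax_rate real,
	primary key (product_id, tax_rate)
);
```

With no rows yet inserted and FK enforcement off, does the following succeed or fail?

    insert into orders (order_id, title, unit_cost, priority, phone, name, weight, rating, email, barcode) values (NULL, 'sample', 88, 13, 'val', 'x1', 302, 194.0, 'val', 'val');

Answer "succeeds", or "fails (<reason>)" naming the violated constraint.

order_id is explicitly set to NULL, but order_id is declared NOT NULL.

fails (NOT NULL on order_id)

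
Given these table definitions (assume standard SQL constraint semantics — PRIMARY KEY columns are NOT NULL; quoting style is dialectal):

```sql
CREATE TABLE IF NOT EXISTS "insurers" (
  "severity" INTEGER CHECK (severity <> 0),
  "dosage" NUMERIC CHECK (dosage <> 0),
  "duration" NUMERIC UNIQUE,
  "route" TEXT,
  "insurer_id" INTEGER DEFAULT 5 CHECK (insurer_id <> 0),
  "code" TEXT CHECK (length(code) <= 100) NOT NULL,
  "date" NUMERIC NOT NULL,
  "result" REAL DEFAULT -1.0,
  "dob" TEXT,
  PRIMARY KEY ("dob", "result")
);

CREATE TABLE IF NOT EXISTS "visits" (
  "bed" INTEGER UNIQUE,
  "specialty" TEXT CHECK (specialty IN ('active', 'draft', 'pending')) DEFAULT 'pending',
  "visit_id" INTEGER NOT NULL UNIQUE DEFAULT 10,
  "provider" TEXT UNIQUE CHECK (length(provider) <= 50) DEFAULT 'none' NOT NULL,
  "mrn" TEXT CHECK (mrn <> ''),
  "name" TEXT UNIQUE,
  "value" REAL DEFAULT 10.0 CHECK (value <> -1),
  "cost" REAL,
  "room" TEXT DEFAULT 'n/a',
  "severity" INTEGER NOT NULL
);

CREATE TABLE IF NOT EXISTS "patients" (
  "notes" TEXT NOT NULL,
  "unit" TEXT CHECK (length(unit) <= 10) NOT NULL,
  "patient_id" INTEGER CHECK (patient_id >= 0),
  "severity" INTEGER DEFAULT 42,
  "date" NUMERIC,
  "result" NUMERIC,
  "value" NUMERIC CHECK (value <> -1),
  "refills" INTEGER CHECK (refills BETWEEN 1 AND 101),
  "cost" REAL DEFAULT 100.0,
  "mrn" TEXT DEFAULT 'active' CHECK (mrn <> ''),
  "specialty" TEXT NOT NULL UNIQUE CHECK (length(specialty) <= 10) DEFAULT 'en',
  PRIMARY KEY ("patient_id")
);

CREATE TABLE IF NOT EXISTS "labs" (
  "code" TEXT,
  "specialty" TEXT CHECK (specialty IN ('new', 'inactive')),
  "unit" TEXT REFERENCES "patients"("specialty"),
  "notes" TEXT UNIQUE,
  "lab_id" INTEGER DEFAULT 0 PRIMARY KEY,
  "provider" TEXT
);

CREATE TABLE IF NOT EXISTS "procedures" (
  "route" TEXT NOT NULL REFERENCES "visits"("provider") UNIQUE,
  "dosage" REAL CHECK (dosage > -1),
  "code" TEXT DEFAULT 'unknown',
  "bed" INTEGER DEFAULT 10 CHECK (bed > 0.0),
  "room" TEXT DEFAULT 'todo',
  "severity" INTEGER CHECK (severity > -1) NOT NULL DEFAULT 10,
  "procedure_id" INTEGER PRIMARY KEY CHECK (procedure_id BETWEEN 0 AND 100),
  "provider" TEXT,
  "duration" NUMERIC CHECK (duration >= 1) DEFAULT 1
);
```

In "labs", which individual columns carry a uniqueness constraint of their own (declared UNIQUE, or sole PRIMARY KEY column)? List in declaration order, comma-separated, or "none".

notes, lab_id

- code: no UNIQUE or single-column PK constraint.
- specialty: no UNIQUE or single-column PK constraint.
- unit: no UNIQUE or single-column PK constraint.
- notes: declared UNIQUE → unique.
- lab_id: single-column PRIMARY KEY → unique.
- provider: no UNIQUE or single-column PK constraint.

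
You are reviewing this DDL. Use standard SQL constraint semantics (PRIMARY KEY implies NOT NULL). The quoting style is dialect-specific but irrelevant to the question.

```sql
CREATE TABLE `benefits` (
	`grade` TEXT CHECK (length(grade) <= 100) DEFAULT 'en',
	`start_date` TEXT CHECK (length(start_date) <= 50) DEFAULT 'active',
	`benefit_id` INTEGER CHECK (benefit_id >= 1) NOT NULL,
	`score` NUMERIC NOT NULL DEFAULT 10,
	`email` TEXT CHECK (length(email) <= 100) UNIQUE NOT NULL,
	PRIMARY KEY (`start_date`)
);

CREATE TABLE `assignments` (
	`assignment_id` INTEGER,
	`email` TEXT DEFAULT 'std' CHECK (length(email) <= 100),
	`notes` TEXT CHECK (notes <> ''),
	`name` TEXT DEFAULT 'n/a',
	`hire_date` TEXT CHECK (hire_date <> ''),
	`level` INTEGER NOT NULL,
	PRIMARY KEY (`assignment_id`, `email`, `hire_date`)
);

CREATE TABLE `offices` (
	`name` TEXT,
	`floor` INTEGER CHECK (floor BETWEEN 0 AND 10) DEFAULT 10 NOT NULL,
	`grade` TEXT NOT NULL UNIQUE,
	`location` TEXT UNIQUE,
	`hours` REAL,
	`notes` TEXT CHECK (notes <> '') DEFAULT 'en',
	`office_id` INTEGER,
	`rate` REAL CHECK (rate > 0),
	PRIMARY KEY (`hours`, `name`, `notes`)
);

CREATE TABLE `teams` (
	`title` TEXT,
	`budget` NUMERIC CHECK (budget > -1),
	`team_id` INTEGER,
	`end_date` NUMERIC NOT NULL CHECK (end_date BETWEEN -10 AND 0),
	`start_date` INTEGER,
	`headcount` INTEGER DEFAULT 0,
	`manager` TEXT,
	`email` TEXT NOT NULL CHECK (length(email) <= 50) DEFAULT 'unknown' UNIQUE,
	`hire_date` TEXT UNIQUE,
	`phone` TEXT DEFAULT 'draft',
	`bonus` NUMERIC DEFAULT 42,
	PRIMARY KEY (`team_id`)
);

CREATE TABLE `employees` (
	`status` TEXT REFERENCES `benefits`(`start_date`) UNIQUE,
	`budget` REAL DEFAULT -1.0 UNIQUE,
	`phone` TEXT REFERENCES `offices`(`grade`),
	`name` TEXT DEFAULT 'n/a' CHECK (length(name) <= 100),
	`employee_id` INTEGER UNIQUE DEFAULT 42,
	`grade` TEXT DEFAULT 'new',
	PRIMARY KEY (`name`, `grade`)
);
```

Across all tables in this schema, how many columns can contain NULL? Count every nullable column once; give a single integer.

benefits: 1 nullable (grade — PK (start_date) and explicit NOT NULL columns excluded).
assignments: 2 nullable (notes, name — PK (assignment_id, email, hire_date) and explicit NOT NULL columns excluded).
offices: 3 nullable (location, office_id, rate — PK (hours, name, notes) and explicit NOT NULL columns excluded).
teams: 8 nullable (title, budget, start_date, headcount, manager, hire_date, phone, bonus — PK (team_id) and explicit NOT NULL columns excluded).
employees: 4 nullable (status, budget, phone, employee_id — PK (name, grade) and explicit NOT NULL columns excluded).
Total: 1 + 2 + 3 + 8 + 4 = 18.

18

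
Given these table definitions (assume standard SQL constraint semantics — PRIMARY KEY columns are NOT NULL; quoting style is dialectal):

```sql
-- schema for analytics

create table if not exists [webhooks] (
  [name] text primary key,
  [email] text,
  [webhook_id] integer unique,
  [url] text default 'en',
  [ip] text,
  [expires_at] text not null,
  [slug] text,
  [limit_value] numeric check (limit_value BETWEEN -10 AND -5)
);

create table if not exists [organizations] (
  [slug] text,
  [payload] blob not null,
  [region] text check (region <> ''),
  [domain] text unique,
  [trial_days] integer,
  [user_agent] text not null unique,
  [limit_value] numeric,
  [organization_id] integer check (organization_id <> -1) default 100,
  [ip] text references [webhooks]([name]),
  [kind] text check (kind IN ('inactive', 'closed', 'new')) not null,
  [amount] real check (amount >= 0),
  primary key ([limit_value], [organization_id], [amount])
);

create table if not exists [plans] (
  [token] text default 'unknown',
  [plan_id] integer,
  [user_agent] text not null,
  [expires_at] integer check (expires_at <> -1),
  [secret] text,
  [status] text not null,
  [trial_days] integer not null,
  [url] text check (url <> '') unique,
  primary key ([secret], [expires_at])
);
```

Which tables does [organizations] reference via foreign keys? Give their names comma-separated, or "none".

- ip REFERENCES webhooks(name).

webhooks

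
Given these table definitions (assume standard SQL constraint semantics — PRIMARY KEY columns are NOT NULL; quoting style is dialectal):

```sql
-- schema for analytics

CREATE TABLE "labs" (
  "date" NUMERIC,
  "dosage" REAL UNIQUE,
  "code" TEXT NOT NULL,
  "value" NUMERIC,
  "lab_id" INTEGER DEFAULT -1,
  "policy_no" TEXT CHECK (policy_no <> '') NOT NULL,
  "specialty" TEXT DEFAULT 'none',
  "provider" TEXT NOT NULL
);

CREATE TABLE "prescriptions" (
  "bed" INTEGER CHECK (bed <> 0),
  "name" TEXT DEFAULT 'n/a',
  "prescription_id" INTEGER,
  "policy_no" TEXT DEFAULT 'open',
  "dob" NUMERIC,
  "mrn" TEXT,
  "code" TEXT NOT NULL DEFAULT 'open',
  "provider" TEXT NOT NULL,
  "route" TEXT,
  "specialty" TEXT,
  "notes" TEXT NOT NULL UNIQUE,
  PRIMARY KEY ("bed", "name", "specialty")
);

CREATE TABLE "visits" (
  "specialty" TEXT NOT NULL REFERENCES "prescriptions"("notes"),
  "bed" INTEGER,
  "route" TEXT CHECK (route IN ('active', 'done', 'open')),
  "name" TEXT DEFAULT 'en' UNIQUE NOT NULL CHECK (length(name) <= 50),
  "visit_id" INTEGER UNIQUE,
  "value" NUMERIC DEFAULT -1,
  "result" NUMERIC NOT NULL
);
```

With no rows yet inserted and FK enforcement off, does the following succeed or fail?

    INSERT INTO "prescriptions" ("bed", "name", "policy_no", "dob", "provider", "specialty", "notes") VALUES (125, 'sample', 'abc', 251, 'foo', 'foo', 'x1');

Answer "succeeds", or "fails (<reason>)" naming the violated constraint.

succeeds

NOT NULL columns: bed is supplied; code defaults to 'open'; name is supplied; notes is supplied; provider is supplied; specialty is supplied.
CHECK constraints: 125 satisfies (bed <> 0).
No constraint is violated.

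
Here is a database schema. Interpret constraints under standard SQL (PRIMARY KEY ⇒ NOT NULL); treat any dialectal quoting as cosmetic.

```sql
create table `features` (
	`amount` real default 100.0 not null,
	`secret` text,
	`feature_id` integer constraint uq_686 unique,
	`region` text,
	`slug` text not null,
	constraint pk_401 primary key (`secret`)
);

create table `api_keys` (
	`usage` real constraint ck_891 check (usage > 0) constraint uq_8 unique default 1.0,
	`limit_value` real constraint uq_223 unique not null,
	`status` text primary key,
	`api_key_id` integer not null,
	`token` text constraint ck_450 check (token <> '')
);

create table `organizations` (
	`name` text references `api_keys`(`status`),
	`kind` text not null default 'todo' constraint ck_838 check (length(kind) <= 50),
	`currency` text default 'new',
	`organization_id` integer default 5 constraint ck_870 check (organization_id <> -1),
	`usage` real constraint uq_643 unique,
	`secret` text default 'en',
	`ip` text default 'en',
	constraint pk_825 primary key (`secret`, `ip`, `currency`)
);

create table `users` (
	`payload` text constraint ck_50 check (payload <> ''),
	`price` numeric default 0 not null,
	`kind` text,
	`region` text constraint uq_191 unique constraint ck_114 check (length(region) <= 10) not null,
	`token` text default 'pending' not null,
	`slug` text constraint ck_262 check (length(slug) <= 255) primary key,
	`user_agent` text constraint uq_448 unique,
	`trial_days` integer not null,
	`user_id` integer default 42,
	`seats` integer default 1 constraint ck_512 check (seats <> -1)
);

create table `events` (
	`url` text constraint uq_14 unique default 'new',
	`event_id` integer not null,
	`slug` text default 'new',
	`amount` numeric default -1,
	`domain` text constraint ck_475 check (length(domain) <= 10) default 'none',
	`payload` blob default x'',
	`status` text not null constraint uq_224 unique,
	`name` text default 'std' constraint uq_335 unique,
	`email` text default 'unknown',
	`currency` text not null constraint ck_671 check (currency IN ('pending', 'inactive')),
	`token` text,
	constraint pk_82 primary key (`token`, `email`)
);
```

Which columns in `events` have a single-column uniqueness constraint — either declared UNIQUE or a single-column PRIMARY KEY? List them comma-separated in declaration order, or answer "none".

url, status, name

- url: declared UNIQUE → unique.
- event_id: no UNIQUE or single-column PK constraint.
- slug: no UNIQUE or single-column PK constraint.
- amount: no UNIQUE or single-column PK constraint.
- domain: no UNIQUE or single-column PK constraint.
- payload: no UNIQUE or single-column PK constraint.
- status: declared UNIQUE → unique.
- name: declared UNIQUE → unique.
- email: part of a composite PRIMARY KEY — only the tuple is unique, not this column on its own.
- currency: no UNIQUE or single-column PK constraint.
- token: part of a composite PRIMARY KEY — only the tuple is unique, not this column on its own.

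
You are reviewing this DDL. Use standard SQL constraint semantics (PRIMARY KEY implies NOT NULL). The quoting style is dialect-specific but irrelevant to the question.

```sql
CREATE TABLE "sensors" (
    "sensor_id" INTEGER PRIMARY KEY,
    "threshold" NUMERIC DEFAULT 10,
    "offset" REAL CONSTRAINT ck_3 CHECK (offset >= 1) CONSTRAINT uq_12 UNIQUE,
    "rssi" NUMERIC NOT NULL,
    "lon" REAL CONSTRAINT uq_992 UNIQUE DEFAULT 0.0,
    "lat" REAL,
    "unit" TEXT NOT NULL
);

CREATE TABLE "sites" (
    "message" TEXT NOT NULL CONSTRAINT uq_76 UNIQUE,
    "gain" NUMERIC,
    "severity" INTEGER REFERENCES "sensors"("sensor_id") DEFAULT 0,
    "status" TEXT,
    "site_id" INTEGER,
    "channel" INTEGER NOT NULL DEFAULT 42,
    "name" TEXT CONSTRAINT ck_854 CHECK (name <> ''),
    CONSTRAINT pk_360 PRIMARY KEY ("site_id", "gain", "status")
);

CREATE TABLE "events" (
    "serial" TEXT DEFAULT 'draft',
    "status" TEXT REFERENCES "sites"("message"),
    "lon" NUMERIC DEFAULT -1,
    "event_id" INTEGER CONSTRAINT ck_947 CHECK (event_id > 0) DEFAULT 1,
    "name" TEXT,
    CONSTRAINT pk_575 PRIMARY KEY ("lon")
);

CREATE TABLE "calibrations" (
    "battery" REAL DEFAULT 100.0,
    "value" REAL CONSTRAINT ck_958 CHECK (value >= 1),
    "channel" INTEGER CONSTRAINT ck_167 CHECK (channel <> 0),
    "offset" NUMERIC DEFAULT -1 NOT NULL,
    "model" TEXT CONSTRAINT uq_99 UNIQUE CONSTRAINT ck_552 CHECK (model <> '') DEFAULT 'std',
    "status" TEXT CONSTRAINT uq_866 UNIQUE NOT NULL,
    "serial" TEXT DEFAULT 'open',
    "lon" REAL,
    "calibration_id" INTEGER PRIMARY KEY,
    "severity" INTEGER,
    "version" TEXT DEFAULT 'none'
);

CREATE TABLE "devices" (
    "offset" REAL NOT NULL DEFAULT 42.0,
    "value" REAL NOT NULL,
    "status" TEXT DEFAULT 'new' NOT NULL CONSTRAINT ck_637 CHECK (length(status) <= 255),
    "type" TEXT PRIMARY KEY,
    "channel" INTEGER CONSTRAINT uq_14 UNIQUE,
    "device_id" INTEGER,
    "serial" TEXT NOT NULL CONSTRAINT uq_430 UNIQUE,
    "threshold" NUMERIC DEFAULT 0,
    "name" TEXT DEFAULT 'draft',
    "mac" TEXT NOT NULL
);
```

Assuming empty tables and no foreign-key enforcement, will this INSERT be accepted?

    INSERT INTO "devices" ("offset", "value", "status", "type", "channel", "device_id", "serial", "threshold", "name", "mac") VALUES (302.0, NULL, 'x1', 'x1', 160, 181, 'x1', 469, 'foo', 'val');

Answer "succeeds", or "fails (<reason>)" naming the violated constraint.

fails (NOT NULL on value)

value is explicitly set to NULL, but value is declared NOT NULL.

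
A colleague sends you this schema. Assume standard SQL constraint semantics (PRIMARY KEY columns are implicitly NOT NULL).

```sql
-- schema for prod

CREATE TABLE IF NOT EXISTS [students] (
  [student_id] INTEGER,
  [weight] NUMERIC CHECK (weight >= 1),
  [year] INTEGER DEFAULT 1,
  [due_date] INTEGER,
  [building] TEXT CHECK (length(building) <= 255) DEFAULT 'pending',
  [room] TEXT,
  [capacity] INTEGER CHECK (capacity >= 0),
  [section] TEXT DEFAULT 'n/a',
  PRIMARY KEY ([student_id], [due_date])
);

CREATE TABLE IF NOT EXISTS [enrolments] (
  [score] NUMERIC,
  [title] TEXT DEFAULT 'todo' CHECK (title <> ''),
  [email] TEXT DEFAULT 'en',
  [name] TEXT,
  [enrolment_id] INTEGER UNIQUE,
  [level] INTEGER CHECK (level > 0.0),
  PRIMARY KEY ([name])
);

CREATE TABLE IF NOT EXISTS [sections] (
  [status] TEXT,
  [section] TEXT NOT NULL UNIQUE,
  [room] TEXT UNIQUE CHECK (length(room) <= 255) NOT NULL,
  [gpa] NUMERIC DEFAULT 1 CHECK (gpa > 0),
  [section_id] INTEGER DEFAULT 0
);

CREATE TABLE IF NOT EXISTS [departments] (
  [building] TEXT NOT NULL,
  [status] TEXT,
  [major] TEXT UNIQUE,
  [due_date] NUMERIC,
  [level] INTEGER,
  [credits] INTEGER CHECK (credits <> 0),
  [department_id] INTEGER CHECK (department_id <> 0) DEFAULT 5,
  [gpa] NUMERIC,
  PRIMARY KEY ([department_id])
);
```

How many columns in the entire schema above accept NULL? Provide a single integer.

students: 6 nullable (weight, year, building, room, capacity, section — PK (student_id, due_date) and explicit NOT NULL columns excluded).
enrolments: 5 nullable (score, title, email, enrolment_id, level — PK (name) and explicit NOT NULL columns excluded).
sections: 3 nullable (status, gpa, section_id — PK none and explicit NOT NULL columns excluded).
departments: 6 nullable (status, major, due_date, level, credits, gpa — PK (department_id) and explicit NOT NULL columns excluded).
Total: 6 + 5 + 3 + 6 = 20.

20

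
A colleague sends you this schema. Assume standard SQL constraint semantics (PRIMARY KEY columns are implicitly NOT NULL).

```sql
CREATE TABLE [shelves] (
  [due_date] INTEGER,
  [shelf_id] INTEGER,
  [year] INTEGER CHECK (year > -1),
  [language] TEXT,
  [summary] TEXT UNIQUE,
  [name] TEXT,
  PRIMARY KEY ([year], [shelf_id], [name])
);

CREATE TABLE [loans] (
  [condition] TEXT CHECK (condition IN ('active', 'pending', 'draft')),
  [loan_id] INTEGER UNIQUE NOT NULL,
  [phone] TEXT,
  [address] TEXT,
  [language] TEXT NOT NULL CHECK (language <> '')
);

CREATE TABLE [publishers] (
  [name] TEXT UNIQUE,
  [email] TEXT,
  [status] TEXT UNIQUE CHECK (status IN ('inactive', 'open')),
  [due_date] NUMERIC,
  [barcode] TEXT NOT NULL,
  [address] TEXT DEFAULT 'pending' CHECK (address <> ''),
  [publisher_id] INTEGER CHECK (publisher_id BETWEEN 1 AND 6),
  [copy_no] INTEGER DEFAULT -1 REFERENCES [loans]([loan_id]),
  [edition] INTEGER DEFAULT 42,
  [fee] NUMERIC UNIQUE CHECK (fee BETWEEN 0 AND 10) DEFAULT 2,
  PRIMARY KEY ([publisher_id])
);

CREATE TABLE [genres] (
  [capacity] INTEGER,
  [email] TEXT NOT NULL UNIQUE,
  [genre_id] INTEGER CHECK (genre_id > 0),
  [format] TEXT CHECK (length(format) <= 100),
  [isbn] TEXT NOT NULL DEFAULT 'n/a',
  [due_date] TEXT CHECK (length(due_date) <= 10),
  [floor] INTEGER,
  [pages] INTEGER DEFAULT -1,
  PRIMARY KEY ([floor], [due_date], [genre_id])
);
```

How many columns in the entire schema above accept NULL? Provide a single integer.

shelves: 3 nullable (due_date, language, summary — PK (year, shelf_id, name) and explicit NOT NULL columns excluded).
loans: 3 nullable (condition, phone, address — PK none and explicit NOT NULL columns excluded).
publishers: 8 nullable (name, email, status, due_date, address, copy_no, edition, fee — PK (publisher_id) and explicit NOT NULL columns excluded).
genres: 3 nullable (capacity, format, pages — PK (floor, due_date, genre_id) and explicit NOT NULL columns excluded).
Total: 3 + 3 + 8 + 3 = 17.

17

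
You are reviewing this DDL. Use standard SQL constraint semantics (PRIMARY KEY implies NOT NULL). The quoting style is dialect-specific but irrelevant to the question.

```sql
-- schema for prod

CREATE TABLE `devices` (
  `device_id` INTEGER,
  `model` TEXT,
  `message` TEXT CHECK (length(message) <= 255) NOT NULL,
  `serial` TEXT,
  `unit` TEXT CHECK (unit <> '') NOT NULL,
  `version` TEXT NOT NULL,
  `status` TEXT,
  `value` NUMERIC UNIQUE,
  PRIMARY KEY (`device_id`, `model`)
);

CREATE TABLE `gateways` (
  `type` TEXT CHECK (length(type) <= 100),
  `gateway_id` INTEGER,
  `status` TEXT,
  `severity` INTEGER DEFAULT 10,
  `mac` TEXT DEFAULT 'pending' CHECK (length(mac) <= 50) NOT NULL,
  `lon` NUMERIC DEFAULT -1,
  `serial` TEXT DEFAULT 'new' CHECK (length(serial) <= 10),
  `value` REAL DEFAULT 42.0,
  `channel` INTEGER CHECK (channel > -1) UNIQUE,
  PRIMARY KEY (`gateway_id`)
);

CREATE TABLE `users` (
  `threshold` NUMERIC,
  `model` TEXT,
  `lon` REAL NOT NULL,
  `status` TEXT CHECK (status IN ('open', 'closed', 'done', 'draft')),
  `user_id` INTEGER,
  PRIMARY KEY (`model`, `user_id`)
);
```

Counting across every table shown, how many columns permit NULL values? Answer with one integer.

12

devices: 3 nullable (serial, status, value — PK (device_id, model) and explicit NOT NULL columns excluded).
gateways: 7 nullable (type, status, severity, lon, serial, value, channel — PK (gateway_id) and explicit NOT NULL columns excluded).
users: 2 nullable (threshold, status — PK (model, user_id) and explicit NOT NULL columns excluded).
Total: 3 + 7 + 2 = 12.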